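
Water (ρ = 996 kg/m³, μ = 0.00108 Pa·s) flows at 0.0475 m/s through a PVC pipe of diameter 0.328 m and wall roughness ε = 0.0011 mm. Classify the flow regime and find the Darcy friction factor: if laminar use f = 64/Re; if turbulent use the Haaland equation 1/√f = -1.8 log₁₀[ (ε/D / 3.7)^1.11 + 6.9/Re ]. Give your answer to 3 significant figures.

Re = ρVD/μ = 996·0.0475·0.328/0.00108 = 1.437e+04.
Re > 4000 → turbulent. ε/D = 1.1e-06/0.328 = 3.35e-06; Haaland: 1/√f = -1.8 log₁₀[1.96e-07 + 0.00048] = 5.973, so f = 0.02803.

f ≈ 0.0280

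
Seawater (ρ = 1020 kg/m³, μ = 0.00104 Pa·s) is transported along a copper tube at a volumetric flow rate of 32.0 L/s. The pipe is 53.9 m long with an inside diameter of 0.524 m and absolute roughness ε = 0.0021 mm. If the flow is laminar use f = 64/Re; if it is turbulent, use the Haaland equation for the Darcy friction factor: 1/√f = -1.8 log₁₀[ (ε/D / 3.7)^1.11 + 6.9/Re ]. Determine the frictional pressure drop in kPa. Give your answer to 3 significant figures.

Q = 32.0 L/s = 32.0/1000 = 0.032 m³/s.
Cross-sectional area A = πD²/4 = π(0.524)²/4 = 0.2157 m²; mean velocity V = Q/A = 0.032/0.2157 = 0.1484 m/s.
Reynolds number Re = ρVD/μ = 1020 · 0.1484 · 0.524 / 0.00104 = 7.626e+04.
Re > 4000 → turbulent. Relative roughness ε/D = 2.1e-06/0.524 = 4.01e-06. Haaland: 1/√f = -1.8 log₁₀[(4.01e-06/3.7)^1.11 + 6.9/7.626e+04] = -1.8 log₁₀[2.39e-07 + 9.05e-05] = 7.276, so f = 0.01889.
Darcy-Weisbach: ΔP = f(L/D)(ρV²/2) = 0.01889·(53.9/0.524)·(1020·0.1484²/2) = 0.01889·102.9·11.23 = 21.82 Pa.
ΔP = 21.82 Pa = 0.0218 kPa.

ΔP ≈ 0.0218 kPa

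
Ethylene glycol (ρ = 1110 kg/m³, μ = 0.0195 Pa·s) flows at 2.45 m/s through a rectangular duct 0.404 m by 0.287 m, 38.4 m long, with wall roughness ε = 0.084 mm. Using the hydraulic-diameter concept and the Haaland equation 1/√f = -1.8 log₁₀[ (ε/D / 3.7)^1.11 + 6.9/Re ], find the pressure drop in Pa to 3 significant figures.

Hydraulic diameter D_h = 4A/P = 4·(0.404·0.287)/(2·(0.404+0.287)) = 0.4638/1.382 = 0.3356 m.
Re = ρVD_h/μ = 1110·2.45·0.3356/0.0195 = 4.68e+04.
ε/D_h = 8.4e-05/0.3356 = 0.00025; Haaland gives 1/√f = -1.8 log₁₀[2.35e-05+0.000147] = 6.781, so f = 0.02175.
ΔP = f(L/D_h)(ρV²/2) = 0.02175·38.4/0.3356·3331 = 8290 Pa.

ΔP ≈ 8290 Pa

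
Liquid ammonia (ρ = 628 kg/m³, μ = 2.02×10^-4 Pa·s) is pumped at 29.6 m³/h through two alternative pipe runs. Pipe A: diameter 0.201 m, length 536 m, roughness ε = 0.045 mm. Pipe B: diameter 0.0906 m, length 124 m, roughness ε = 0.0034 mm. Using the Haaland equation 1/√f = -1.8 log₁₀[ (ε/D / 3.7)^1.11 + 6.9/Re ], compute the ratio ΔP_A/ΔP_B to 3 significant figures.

Pipe A: V = Q/A = 0.008222/0.03173 = 0.2591 m/s; Re = 1.619e+05; ε/D = 0.000224; Haaland → f = 0.01751; ΔP_A = f(L/D)(ρV²/2) = 984.7 Pa.
Pipe B: V = Q/A = 0.008222/0.006447 = 1.275 m/s; Re = 3.592e+05; ε/D = 3.75e-05; Haaland → f = 0.01424; ΔP_B = f(L/D)(ρV²/2) = 9952 Pa.
ΔP_A/ΔP_B = 984.7/9952 = 0.0989.

ΔP_A/ΔP_B ≈ 0.0989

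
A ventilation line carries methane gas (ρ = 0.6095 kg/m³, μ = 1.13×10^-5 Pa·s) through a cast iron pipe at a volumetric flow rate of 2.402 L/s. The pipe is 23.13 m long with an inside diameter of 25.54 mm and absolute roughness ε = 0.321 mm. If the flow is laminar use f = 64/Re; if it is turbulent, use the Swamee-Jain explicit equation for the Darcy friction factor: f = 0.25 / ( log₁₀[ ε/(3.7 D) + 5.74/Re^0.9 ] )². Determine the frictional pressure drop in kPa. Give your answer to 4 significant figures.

Q = 2.402 L/s = 2.402/1000 = 0.002402 m³/s.
Cross-sectional area A = πD²/4 = π(0.02554)²/4 = 0.0005123 m²; mean velocity V = Q/A = 0.002402/0.0005123 = 4.689 m/s.
Reynolds number Re = ρVD/μ = 0.6095 · 4.689 · 0.02554 / 1.13e-05 = 6459.
Re > 4000 → turbulent. Relative roughness ε/D = 0.000321/0.02554 = 0.0126. Swamee-Jain: f = 0.25/(log₁₀[0.0126/3.7 + 5.74/6459^0.9])² = 0.25/(log₁₀[0.0034 + 0.00214])² = 0.25/(-2.257)² = 0.04908.
Darcy-Weisbach: ΔP = f(L/D)(ρV²/2) = 0.04908·(23.13/0.02554)·(0.6095·4.689²/2) = 0.04908·905.6·6.699 = 297.8 Pa.
ΔP = 297.8 Pa = 0.2978 kPa.

ΔP ≈ 0.2978 kPa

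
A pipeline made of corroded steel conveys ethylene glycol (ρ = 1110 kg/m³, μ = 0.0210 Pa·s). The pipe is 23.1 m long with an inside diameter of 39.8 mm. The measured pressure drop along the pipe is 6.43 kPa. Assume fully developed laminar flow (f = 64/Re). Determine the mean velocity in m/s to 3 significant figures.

V ≈ 0.656 m/s

For laminar flow, f = 64/Re with Re = ρVD/μ, so Darcy-Weisbach reduces to ΔP = 32μLV/D². Solving for V: V = ΔP·D²/(32μL) = 6430·(0.0398)²/(32·0.021·23.1) = 0.6561 m/s.
Check: Re = ρVD/μ = 1110·0.6561·0.0398/0.021 = 1380 < 2300, so the laminar assumption holds.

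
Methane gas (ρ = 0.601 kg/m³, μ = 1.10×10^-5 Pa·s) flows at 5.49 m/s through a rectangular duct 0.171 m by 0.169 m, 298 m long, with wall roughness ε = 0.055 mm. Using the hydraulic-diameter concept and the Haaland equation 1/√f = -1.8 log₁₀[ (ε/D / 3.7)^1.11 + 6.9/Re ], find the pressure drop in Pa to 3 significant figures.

ΔP ≈ 343 Pa

Hydraulic diameter D_h = 4A/P = 4·(0.171·0.169)/(2·(0.171+0.169)) = 0.1156/0.68 = 0.17 m.
Re = ρVD_h/μ = 0.601·5.49·0.17/1.1e-05 = 5.099e+04.
ε/D_h = 5.5e-05/0.17 = 0.000324; Haaland gives 1/√f = -1.8 log₁₀[3.13e-05+0.000135] = 6.801, so f = 0.02162.
ΔP = f(L/D_h)(ρV²/2) = 0.02162·298/0.17·9.057 = 343.3 Pa.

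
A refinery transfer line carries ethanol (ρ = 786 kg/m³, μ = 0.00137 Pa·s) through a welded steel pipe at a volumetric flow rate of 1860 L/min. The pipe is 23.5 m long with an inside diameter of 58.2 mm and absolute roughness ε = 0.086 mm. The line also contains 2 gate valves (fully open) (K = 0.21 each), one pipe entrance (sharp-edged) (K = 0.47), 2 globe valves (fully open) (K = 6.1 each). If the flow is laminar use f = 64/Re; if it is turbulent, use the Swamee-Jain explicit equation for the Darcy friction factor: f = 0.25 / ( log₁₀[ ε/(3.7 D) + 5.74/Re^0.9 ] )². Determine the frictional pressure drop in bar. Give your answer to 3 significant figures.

ΔP ≈ 11.8 bar

Q = 1860 L/min = 1860/60000 = 0.031 m³/s.
Cross-sectional area A = πD²/4 = π(0.0582)²/4 = 0.00266 m²; mean velocity V = Q/A = 0.031/0.00266 = 11.65 m/s.
Reynolds number Re = ρVD/μ = 786 · 11.65 · 0.0582 / 0.00137 = 3.891e+05.
Re > 4000 → turbulent. Relative roughness ε/D = 8.6e-05/0.0582 = 0.00148. Swamee-Jain: f = 0.25/(log₁₀[0.00148/3.7 + 5.74/3.891e+05^0.9])² = 0.25/(log₁₀[0.000399 + 5.34e-05])² = 0.25/(-3.344)² = 0.02236.
Total minor-loss coefficient ΣK = 2·0.21 + 1·0.47 + 2·6.1 = 13.1.
ΔP = [f·L/D + ΣK]·(ρV²/2) = [0.02236·23.5/0.0582 + 13.1]·(786·11.65²/2) = [9.027 + 13.1]·5.336e+04 = 1.18e+06 Pa.
ΔP = 1.18e+06 Pa = 11.8 bar.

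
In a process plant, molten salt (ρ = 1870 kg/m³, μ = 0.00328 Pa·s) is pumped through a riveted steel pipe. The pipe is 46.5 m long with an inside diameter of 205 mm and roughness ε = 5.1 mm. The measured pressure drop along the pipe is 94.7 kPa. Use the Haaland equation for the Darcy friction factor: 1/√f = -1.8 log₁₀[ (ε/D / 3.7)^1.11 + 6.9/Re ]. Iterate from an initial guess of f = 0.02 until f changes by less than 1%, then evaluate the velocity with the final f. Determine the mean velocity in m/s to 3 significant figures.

V ≈ 2.90 m/s

Rearranging Darcy-Weisbach: V = √(2·ΔP·D/(f·L·ρ)). With ε/D = 0.0051/0.205 = 0.0249, iterate starting from f = 0.02:
  f = 0.02 → V = √(2·9.47e+04·0.205/(0.02·46.5·1870)) = 4.725 m/s; Re = ρVD/μ = 5.522e+05; f → 0.05314
  f = 0.05314 → V = 2.899 m/s; Re = 3.388e+05; f → 0.05318
Converged (Δf/f < 1%). With the final f = 0.05318: V = √(2·9.47e+04·0.205/(0.05318·46.5·1870)) = 2.898 m/s.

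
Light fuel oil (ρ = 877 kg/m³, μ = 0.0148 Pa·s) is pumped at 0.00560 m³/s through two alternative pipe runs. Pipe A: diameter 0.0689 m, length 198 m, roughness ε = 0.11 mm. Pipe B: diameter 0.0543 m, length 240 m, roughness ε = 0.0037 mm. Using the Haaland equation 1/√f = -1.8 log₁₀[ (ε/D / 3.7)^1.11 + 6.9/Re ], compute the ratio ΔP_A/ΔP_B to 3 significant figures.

Pipe A: V = Q/A = 0.0056/0.003728 = 1.502 m/s; Re = 6132; ε/D = 0.0016; Haaland → f = 0.03713; ΔP_A = f(L/D)(ρV²/2) = 1.056e+05 Pa.
Pipe B: V = Q/A = 0.0056/0.002316 = 2.418 m/s; Re = 7781; ε/D = 6.81e-05; Haaland → f = 0.03319; ΔP_B = f(L/D)(ρV²/2) = 3.762e+05 Pa.
ΔP_A/ΔP_B = 1.056e+05/3.762e+05 = 0.281.

ΔP_A/ΔP_B ≈ 0.281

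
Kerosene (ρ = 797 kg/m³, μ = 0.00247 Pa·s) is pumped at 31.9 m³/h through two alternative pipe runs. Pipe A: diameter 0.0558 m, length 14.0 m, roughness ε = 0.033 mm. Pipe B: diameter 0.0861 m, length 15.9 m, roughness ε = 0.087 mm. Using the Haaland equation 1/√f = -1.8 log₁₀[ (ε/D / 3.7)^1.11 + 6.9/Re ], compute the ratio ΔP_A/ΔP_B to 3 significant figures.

ΔP_A/ΔP_B ≈ 6.85

Pipe A: V = Q/A = 0.008861/0.002445 = 3.624 m/s; Re = 6.524e+04; ε/D = 0.000591; Haaland → f = 0.02163; ΔP_A = f(L/D)(ρV²/2) = 2.839e+04 Pa.
Pipe B: V = Q/A = 0.008861/0.005822 = 1.522 m/s; Re = 4.228e+04; ε/D = 0.00101; Haaland → f = 0.02432; ΔP_B = f(L/D)(ρV²/2) = 4146 Pa.
ΔP_A/ΔP_B = 2.839e+04/4146 = 6.85.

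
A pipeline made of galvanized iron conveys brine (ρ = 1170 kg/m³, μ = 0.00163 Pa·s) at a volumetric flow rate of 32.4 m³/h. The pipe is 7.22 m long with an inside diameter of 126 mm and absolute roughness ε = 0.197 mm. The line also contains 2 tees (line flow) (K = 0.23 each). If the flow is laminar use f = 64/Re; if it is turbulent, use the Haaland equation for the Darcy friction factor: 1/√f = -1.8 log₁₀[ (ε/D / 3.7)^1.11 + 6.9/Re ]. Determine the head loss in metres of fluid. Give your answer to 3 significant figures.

Q = 32.4 m³/h = 32.4/3600 = 0.009 m³/s.
Cross-sectional area A = πD²/4 = π(0.126)²/4 = 0.01247 m²; mean velocity V = Q/A = 0.009/0.01247 = 0.7218 m/s.
Reynolds number Re = ρVD/μ = 1170 · 0.7218 · 0.126 / 0.00163 = 6.528e+04.
Re > 4000 → turbulent. Relative roughness ε/D = 0.000197/0.126 = 0.00156. Haaland: 1/√f = -1.8 log₁₀[(0.00156/3.7)^1.11 + 6.9/6.528e+04] = -1.8 log₁₀[0.00018 + 0.000106] = 6.38, so f = 0.02457.
Total minor-loss coefficient ΣK = 2·0.23 = 0.46.
ΔP = [f·L/D + ΣK]·(ρV²/2) = [0.02457·7.22/0.126 + 0.46]·(1170·0.7218²/2) = [1.408 + 0.46]·304.8 = 569.2 Pa.
Head loss h_f = ΔP/(ρg) = 569.2/(1170·9.81) = 0.0496 m.

h_f ≈ 0.0496 m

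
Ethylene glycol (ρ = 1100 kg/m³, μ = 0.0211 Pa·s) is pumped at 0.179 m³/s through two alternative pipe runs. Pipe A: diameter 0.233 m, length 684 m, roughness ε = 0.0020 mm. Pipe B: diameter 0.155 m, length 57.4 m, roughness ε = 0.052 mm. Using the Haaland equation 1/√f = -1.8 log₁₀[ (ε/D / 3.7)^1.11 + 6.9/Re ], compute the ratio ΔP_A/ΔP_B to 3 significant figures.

Pipe A: V = Q/A = 0.179/0.04264 = 4.198 m/s; Re = 5.099e+04; ε/D = 8.58e-06; Haaland → f = 0.02064; ΔP_A = f(L/D)(ρV²/2) = 5.874e+05 Pa.
Pipe B: V = Q/A = 0.179/0.01887 = 9.486 m/s; Re = 7.666e+04; ε/D = 0.000335; Haaland → f = 0.02017; ΔP_B = f(L/D)(ρV²/2) = 3.697e+05 Pa.
ΔP_A/ΔP_B = 5.874e+05/3.697e+05 = 1.59.

ΔP_A/ΔP_B ≈ 1.59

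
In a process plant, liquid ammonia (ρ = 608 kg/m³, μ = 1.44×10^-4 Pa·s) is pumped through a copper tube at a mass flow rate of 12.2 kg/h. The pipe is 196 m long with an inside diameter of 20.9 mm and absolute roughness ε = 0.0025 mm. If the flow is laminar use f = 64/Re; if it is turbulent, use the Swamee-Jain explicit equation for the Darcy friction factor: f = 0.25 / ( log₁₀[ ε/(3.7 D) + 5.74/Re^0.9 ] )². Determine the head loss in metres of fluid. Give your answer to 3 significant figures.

h_f ≈ 0.00563 m

ṁ = 12.2 kg/h = 12.2/3600 = 0.003389 kg/s.
A = πD²/4 = π(0.0209)²/4 = 0.0003431 m²; mean velocity V = ṁ/(ρA) = 0.003389/(608 · 0.0003431) = 0.01625 m/s.
Reynolds number Re = ρVD/μ = 608 · 0.01625 · 0.0209 / 0.000144 = 1434.
Re < 2300 → laminar flow, so f = 64/Re = 64/1434 = 0.04464 (the turbulent correlation is not needed).
Darcy-Weisbach: ΔP = f(L/D)(ρV²/2) = 0.04464·(196/0.0209)·(608·0.01625²/2) = 0.04464·9378·0.08024 = 33.59 Pa.
Head loss h_f = ΔP/(ρg) = 33.59/(608·9.81) = 0.00563 m.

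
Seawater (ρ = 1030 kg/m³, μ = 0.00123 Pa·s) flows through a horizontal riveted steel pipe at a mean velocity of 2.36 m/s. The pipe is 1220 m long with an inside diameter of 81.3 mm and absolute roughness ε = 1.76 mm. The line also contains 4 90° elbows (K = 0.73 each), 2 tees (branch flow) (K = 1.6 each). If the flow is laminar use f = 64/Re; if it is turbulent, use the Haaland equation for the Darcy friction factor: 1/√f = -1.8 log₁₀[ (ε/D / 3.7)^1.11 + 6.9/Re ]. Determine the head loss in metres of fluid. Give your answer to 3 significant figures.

Reynolds number Re = ρVD/μ = 1030 · 2.36 · 0.0813 / 0.00123 = 1.607e+05.
Re > 4000 → turbulent. Relative roughness ε/D = 0.00176/0.0813 = 0.0216. Haaland: 1/√f = -1.8 log₁₀[(0.0216/3.7)^1.11 + 6.9/1.607e+05] = -1.8 log₁₀[0.00332 + 4.29e-05] = 4.451, so f = 0.05047.
Total minor-loss coefficient ΣK = 4·0.73 + 2·1.6 = 6.12.
ΔP = [f·L/D + ΣK]·(ρV²/2) = [0.05047·1220/0.0813 + 6.12]·(1030·2.36²/2) = [757.4 + 6.12]·2868 = 2.19e+06 Pa.
Head loss h_f = ΔP/(ρg) = 2.19e+06/(1030·9.81) = 217 m.

h_f ≈ 217 m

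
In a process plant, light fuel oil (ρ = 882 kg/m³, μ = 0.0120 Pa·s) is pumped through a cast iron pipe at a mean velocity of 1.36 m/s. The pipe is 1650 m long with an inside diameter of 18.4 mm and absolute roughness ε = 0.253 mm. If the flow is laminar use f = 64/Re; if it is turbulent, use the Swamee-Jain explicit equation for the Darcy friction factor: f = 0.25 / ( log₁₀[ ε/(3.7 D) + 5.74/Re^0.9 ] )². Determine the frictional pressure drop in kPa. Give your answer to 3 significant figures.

Reynolds number Re = ρVD/μ = 882 · 1.36 · 0.0184 / 0.012 = 1839.
Re < 2300 → laminar flow, so f = 64/Re = 64/1839 = 0.0348 (the turbulent correlation is not needed).
Darcy-Weisbach: ΔP = f(L/D)(ρV²/2) = 0.0348·(1650/0.0184)·(882·1.36²/2) = 0.0348·8.967e+04·815.7 = 2.545e+06 Pa.
ΔP = 2.545e+06 Pa = 2550 kPa.

ΔP ≈ 2550 kPa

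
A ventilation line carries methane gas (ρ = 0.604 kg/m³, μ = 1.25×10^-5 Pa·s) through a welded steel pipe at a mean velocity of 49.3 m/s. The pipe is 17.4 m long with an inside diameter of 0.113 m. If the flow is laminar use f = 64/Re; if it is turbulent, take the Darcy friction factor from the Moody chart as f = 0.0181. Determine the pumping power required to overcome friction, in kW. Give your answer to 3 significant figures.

Reynolds number Re = ρVD/μ = 0.604 · 49.3 · 0.113 / 1.25e-05 = 2.692e+05.
Re > 4000 → turbulent; use the Moody-chart value f = 0.0181.
Darcy-Weisbach: ΔP = f(L/D)(ρV²/2) = 0.0181·(17.4/0.113)·(0.604·49.3²/2) = 0.0181·154·734 = 2046 Pa.
Q = V·A = 49.3·0.01003 = 0.4944 m³/s.
Pumping power P = QΔP = 0.4944·2046 = 1011 W = 1.01 kW.

P ≈ 1.01 kW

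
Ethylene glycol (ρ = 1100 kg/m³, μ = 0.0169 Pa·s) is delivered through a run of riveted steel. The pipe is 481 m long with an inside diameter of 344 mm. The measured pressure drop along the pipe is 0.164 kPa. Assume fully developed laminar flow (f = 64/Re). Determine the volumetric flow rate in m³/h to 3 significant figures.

Q ≈ 25.0 m³/h

For laminar flow, f = 64/Re with Re = ρVD/μ, so Darcy-Weisbach reduces to ΔP = 32μLV/D². Solving for V: V = ΔP·D²/(32μL) = 164·(0.344)²/(32·0.0169·481) = 0.07461 m/s.
Check: Re = ρVD/μ = 1100·0.07461·0.344/0.0169 = 1670 < 2300, so the laminar assumption holds.
Q = V·A = 0.07461·(π/4·0.344²) = 0.006934 m³/s = 25.0 m³/h.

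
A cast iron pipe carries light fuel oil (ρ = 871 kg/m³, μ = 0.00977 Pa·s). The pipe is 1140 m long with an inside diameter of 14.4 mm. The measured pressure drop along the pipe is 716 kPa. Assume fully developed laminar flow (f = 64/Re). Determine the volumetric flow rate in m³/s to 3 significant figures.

For laminar flow, f = 64/Re with Re = ρVD/μ, so Darcy-Weisbach reduces to ΔP = 32μLV/D². Solving for V: V = ΔP·D²/(32μL) = 7.16e+05·(0.0144)²/(32·0.00977·1140) = 0.4166 m/s.
Check: Re = ρVD/μ = 871·0.4166·0.0144/0.00977 = 534.8 < 2300, so the laminar assumption holds.
Q = V·A = 0.4166·(π/4·0.0144²) = 6.784e-05 m³/s = 6.78×10^-5 m³/s.

Q ≈ 6.78×10^-5 m³/s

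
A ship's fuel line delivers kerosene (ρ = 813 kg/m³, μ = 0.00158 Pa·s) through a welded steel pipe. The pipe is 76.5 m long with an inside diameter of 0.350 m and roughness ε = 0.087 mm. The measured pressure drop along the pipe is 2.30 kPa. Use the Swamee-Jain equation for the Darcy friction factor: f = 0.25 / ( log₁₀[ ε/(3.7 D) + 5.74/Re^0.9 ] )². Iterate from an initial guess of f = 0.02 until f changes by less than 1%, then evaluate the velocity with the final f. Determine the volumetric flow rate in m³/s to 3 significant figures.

Rearranging Darcy-Weisbach: V = √(2·ΔP·D/(f·L·ρ)). With ε/D = 8.7e-05/0.35 = 0.000249, iterate starting from f = 0.02:
  f = 0.02 → V = √(2·2300·0.35/(0.02·76.5·813)) = 1.138 m/s; Re = ρVD/μ = 2.049e+05; f → 0.01741
  f = 0.01741 → V = 1.219 m/s; Re = 2.196e+05; f → 0.01727
Converged (Δf/f < 1%). With the final f = 0.01727: V = √(2·2300·0.35/(0.01727·76.5·813)) = 1.224 m/s.
Q = V·A = 1.224·(π/4·0.35²) = 0.1178 m³/s = 0.118 m³/s.

Q ≈ 0.118 m³/s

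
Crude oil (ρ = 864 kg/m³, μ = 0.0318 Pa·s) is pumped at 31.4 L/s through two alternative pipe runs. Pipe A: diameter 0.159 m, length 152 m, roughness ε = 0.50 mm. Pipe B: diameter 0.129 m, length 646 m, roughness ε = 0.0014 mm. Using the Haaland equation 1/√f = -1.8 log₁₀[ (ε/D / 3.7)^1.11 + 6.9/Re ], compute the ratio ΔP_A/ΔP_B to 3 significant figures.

ΔP_A/ΔP_B ≈ 0.0967

Pipe A: V = Q/A = 0.0314/0.01986 = 1.581 m/s; Re = 6832; ε/D = 0.00314; Haaland → f = 0.0379; ΔP_A = f(L/D)(ρV²/2) = 3.914e+04 Pa.
Pipe B: V = Q/A = 0.0314/0.01307 = 2.402 m/s; Re = 8420; ε/D = 1.09e-05; Haaland → f = 0.03241; ΔP_B = f(L/D)(ρV²/2) = 4.047e+05 Pa.
ΔP_A/ΔP_B = 3.914e+04/4.047e+05 = 0.0967.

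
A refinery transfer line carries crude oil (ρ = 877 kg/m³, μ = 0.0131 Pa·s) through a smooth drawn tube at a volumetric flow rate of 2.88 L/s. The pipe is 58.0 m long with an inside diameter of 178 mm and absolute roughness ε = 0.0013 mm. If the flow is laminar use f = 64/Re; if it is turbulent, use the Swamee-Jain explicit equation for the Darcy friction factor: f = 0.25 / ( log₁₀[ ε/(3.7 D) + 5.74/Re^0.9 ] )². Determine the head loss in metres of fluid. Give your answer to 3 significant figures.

Q = 2.88 L/s = 2.88/1000 = 0.00288 m³/s.
Cross-sectional area A = πD²/4 = π(0.178)²/4 = 0.02488 m²; mean velocity V = Q/A = 0.00288/0.02488 = 0.1157 m/s.
Reynolds number Re = ρVD/μ = 877 · 0.1157 · 0.178 / 0.0131 = 1379.
Re < 2300 → laminar flow, so f = 64/Re = 64/1379 = 0.04641 (the turbulent correlation is not needed).
Darcy-Weisbach: ΔP = f(L/D)(ρV²/2) = 0.04641·(58/0.178)·(877·0.1157²/2) = 0.04641·325.8·5.873 = 88.81 Pa.
Head loss h_f = ΔP/(ρg) = 88.81/(877·9.81) = 0.0103 m.

h_f ≈ 0.0103 m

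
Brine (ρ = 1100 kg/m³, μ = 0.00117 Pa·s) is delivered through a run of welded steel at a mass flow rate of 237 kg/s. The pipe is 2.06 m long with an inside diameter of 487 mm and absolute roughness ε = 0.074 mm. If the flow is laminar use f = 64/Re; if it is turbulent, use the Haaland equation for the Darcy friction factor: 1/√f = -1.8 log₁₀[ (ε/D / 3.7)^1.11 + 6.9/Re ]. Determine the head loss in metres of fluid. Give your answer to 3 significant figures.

A = πD²/4 = π(0.487)²/4 = 0.1863 m²; mean velocity V = ṁ/(ρA) = 237/(1100 · 0.1863) = 1.157 m/s.
Reynolds number Re = ρVD/μ = 1100 · 1.157 · 0.487 / 0.00117 = 5.296e+05.
Re > 4000 → turbulent. Relative roughness ε/D = 7.4e-05/0.487 = 0.000152. Haaland: 1/√f = -1.8 log₁₀[(0.000152/3.7)^1.11 + 6.9/5.296e+05] = -1.8 log₁₀[1.35e-05 + 1.3e-05] = 8.237, so f = 0.01474.
Darcy-Weisbach: ΔP = f(L/D)(ρV²/2) = 0.01474·(2.06/0.487)·(1100·1.157²/2) = 0.01474·4.23·735.8 = 45.88 Pa.
Head loss h_f = ΔP/(ρg) = 45.88/(1100·9.81) = 0.00425 m.

h_f ≈ 0.00425 m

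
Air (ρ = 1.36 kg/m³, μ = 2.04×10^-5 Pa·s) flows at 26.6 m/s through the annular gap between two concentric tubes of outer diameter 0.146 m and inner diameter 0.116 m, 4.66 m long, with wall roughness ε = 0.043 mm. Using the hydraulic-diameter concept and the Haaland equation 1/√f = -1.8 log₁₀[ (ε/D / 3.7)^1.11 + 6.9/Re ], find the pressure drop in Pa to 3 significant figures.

ΔP ≈ 1850 Pa

Hydraulic diameter D_h = 4A/P = D_o - D_i = 0.146 - 0.116 = 0.03 m.
Re = ρVD_h/μ = 1.36·26.6·0.03/2.04e-05 = 5.32e+04.
ε/D_h = 4.3e-05/0.03 = 0.00143; Haaland gives 1/√f = -1.8 log₁₀[0.000163+0.00013] = 6.36, so f = 0.02472.
ΔP = f(L/D_h)(ρV²/2) = 0.02472·4.66/0.03·481.1 = 1848 Pa.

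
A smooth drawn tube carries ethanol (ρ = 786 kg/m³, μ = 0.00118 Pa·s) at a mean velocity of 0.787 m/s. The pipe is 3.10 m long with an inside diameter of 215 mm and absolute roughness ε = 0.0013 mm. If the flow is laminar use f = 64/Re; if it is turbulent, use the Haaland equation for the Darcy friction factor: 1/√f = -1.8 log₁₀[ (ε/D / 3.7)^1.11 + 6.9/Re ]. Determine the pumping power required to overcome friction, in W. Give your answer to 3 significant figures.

Reynolds number Re = ρVD/μ = 786 · 0.787 · 0.215 / 0.00118 = 1.127e+05.
Re > 4000 → turbulent. Relative roughness ε/D = 1.3e-06/0.215 = 6.05e-06. Haaland: 1/√f = -1.8 log₁₀[(6.05e-06/3.7)^1.11 + 6.9/1.127e+05] = -1.8 log₁₀[3.77e-07 + 6.12e-05] = 7.579, so f = 0.01741.
Darcy-Weisbach: ΔP = f(L/D)(ρV²/2) = 0.01741·(3.1/0.215)·(786·0.787²/2) = 0.01741·14.42·243.4 = 61.1 Pa.
Q = V·A = 0.787·0.03631 = 0.02857 m³/s.
Pumping power P = QΔP = 0.02857·61.1 = 1.746 W = 1.75 W.

P ≈ 1.75 W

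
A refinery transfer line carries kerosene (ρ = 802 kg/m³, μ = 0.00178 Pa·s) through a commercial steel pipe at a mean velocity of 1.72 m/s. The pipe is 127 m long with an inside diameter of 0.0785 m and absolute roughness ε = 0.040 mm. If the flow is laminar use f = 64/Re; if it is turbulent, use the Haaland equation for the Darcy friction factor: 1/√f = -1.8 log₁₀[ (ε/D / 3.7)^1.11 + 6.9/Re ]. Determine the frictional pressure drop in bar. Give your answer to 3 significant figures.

ΔP ≈ 0.414 bar

Reynolds number Re = ρVD/μ = 802 · 1.72 · 0.0785 / 0.00178 = 6.083e+04.
Re > 4000 → turbulent. Relative roughness ε/D = 4e-05/0.0785 = 0.00051. Haaland: 1/√f = -1.8 log₁₀[(0.00051/3.7)^1.11 + 6.9/6.083e+04] = -1.8 log₁₀[5.18e-05 + 0.000113] = 6.808, so f = 0.02158.
Darcy-Weisbach: ΔP = f(L/D)(ρV²/2) = 0.02158·(127/0.0785)·(802·1.72²/2) = 0.02158·1618·1186 = 4.142e+04 Pa.
ΔP = 4.142e+04 Pa = 0.414 bar.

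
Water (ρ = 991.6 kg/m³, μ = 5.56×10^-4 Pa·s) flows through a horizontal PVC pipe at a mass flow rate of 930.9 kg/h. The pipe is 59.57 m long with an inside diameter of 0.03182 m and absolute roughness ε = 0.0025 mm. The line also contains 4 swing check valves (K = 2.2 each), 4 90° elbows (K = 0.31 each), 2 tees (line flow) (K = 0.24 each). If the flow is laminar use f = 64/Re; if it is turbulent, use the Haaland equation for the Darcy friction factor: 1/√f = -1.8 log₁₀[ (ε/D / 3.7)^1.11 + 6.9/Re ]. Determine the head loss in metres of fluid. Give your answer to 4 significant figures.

h_f ≈ 0.3279 m

ṁ = 930.9 kg/h = 930.9/3600 = 0.2586 kg/s.
A = πD²/4 = π(0.03182)²/4 = 0.0007952 m²; mean velocity V = ṁ/(ρA) = 0.2586/(991.6 · 0.0007952) = 0.3279 m/s.
Reynolds number Re = ρVD/μ = 991.6 · 0.3279 · 0.03182 / 0.000556 = 1.861e+04.
Re > 4000 → turbulent. Relative roughness ε/D = 2.5e-06/0.03182 = 7.86e-05. Haaland: 1/√f = -1.8 log₁₀[(7.86e-05/3.7)^1.11 + 6.9/1.861e+04] = -1.8 log₁₀[6.5e-06 + 0.000371] = 6.162, so f = 0.02634.
Total minor-loss coefficient ΣK = 4·2.2 + 4·0.31 + 2·0.24 = 10.5.
ΔP = [f·L/D + ΣK]·(ρV²/2) = [0.02634·59.57/0.03182 + 10.5]·(991.6·0.3279²/2) = [49.3 + 10.5]·53.32 = 3190 Pa.
Head loss h_f = ΔP/(ρg) = 3190/(991.6·9.81) = 0.3279 m.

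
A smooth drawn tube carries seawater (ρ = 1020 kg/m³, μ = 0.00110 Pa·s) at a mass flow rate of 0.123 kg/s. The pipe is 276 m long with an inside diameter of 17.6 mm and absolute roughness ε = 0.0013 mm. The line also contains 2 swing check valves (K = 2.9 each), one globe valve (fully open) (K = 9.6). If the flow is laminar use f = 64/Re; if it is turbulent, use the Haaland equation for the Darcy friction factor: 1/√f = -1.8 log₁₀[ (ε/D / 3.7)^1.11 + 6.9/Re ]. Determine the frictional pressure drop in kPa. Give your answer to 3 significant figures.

A = πD²/4 = π(0.0176)²/4 = 0.0002433 m²; mean velocity V = ṁ/(ρA) = 0.123/(1020 · 0.0002433) = 0.4957 m/s.
Reynolds number Re = ρVD/μ = 1020 · 0.4957 · 0.0176 / 0.0011 = 8089.
Re > 4000 → turbulent. Relative roughness ε/D = 1.3e-06/0.0176 = 7.39e-05. Haaland: 1/√f = -1.8 log₁₀[(7.39e-05/3.7)^1.11 + 6.9/8089] = -1.8 log₁₀[6.07e-06 + 0.000853] = 5.519, so f = 0.03283.
Total minor-loss coefficient ΣK = 2·2.9 + 1·9.6 = 15.4.
ΔP = [f·L/D + ΣK]·(ρV²/2) = [0.03283·276/0.0176 + 15.4]·(1020·0.4957²/2) = [514.9 + 15.4]·125.3 = 6.644e+04 Pa.
ΔP = 6.644e+04 Pa = 66.4 kPa.

ΔP ≈ 66.4 kPa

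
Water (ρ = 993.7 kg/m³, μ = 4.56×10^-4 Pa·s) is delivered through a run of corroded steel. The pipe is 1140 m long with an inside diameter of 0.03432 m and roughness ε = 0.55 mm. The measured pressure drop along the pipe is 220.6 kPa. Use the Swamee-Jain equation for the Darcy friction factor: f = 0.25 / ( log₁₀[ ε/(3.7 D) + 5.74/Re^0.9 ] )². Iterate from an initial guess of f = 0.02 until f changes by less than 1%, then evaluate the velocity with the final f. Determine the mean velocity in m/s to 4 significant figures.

Rearranging Darcy-Weisbach: V = √(2·ΔP·D/(f·L·ρ)). With ε/D = 0.00055/0.03432 = 0.016, iterate starting from f = 0.02:
  f = 0.02 → V = √(2·2.206e+05·0.03432/(0.02·1140·993.7)) = 0.8175 m/s; Re = ρVD/μ = 6.114e+04; f → 0.04582
  f = 0.04582 → V = 0.5401 m/s; Re = 4.04e+04; f → 0.04629
  f = 0.04629 → V = 0.5374 m/s; Re = 4.019e+04; f → 0.04629
Converged (Δf/f < 1%). With the final f = 0.04629: V = √(2·2.206e+05·0.03432/(0.04629·1140·993.7)) = 0.5374 m/s.

V ≈ 0.5374 m/s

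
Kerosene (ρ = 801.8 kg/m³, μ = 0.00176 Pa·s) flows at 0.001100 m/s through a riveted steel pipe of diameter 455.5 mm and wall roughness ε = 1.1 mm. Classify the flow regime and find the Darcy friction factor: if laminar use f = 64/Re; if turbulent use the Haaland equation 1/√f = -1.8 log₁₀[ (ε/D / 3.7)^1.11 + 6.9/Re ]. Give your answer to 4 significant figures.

Re = ρVD/μ = 801.8·0.0011·0.4555/0.00176 = 228.3.
Re < 2300 → laminar, so f = 64/Re = 0.2804 (roughness is irrelevant in laminar flow).

f ≈ 0.2804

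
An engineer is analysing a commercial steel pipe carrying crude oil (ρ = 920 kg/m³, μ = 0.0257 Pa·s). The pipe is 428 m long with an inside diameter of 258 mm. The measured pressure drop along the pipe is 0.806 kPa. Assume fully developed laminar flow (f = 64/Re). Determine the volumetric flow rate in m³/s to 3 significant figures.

For laminar flow, f = 64/Re with Re = ρVD/μ, so Darcy-Weisbach reduces to ΔP = 32μLV/D². Solving for V: V = ΔP·D²/(32μL) = 806·(0.258)²/(32·0.0257·428) = 0.1524 m/s.
Check: Re = ρVD/μ = 920·0.1524·0.258/0.0257 = 1408 < 2300, so the laminar assumption holds.
Q = V·A = 0.1524·(π/4·0.258²) = 0.007969 m³/s = 0.00797 m³/s.

Q ≈ 0.00797 m³/s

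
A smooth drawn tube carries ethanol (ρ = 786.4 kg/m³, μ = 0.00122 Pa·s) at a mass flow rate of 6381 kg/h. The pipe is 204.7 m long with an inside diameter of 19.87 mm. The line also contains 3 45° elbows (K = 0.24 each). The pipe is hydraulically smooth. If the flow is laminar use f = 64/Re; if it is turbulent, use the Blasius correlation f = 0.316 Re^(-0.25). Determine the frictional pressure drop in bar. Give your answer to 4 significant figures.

ṁ = 6381 kg/h = 6381/3600 = 1.772 kg/s.
A = πD²/4 = π(0.01987)²/4 = 0.0003101 m²; mean velocity V = ṁ/(ρA) = 1.772/(786.4 · 0.0003101) = 7.269 m/s.
Reynolds number Re = ρVD/μ = 786.4 · 7.269 · 0.01987 / 0.00122 = 9.31e+04.
Re > 4000 → turbulent. Smooth-pipe (Blasius): f = 0.316 Re^(-0.25) = 0.316/(9.31e+04)^0.25 = 0.01809.
Total minor-loss coefficient ΣK = 3·0.24 = 0.72.
ΔP = [f·L/D + ΣK]·(ρV²/2) = [0.01809·204.7/0.01987 + 0.72]·(786.4·7.269²/2) = [186.4 + 0.72]·2.077e+04 = 3.887e+06 Pa.
ΔP = 3.887e+06 Pa = 38.87 bar.

ΔP ≈ 38.87 bar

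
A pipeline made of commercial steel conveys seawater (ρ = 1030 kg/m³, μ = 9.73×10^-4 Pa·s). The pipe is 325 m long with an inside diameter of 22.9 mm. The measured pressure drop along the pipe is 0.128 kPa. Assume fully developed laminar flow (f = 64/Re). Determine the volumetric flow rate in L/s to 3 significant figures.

Q ≈ 0.00273 L/s

For laminar flow, f = 64/Re with Re = ρVD/μ, so Darcy-Weisbach reduces to ΔP = 32μLV/D². Solving for V: V = ΔP·D²/(32μL) = 128·(0.0229)²/(32·0.000973·325) = 0.006633 m/s.
Check: Re = ρVD/μ = 1030·0.006633·0.0229/0.000973 = 160.8 < 2300, so the laminar assumption holds.
Q = V·A = 0.006633·(π/4·0.0229²) = 2.732e-06 m³/s = 0.00273 L/s.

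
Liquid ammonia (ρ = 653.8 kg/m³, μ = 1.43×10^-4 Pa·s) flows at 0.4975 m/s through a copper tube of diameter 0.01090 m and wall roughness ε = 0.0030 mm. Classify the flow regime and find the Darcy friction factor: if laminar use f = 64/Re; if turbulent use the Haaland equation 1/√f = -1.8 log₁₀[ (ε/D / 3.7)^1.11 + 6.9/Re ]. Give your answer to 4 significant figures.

f ≈ 0.02496

Re = ρVD/μ = 653.8·0.4975·0.0109/0.000143 = 2.479e+04.
Re > 4000 → turbulent. ε/D = 3e-06/0.0109 = 0.000275; Haaland: 1/√f = -1.8 log₁₀[2.61e-05 + 0.000278] = 6.33, so f = 0.02496.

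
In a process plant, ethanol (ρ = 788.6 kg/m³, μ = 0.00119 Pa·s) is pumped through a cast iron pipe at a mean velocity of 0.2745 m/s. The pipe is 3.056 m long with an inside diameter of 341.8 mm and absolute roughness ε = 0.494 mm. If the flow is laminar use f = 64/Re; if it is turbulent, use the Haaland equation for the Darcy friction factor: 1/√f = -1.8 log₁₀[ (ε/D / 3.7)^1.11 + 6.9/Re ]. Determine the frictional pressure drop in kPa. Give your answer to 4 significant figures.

ΔP ≈ 0.006471 kPa

Reynolds number Re = ρVD/μ = 788.6 · 0.2745 · 0.3418 / 0.00119 = 6.218e+04.
Re > 4000 → turbulent. Relative roughness ε/D = 0.000494/0.3418 = 0.00145. Haaland: 1/√f = -1.8 log₁₀[(0.00145/3.7)^1.11 + 6.9/6.218e+04] = -1.8 log₁₀[0.000165 + 0.000111] = 6.407, so f = 0.02436.
Darcy-Weisbach: ΔP = f(L/D)(ρV²/2) = 0.02436·(3.056/0.3418)·(788.6·0.2745²/2) = 0.02436·8.941·29.71 = 6.471 Pa.
ΔP = 6.471 Pa = 0.006471 kPa.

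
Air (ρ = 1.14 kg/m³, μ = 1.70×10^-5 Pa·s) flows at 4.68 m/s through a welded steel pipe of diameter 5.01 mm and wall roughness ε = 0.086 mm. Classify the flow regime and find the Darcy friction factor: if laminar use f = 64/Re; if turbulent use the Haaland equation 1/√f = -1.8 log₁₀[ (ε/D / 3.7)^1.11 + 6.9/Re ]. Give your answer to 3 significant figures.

f ≈ 0.0407

Re = ρVD/μ = 1.14·4.68·0.00501/1.7e-05 = 1572.
Re < 2300 → laminar, so f = 64/Re = 0.0407 (roughness is irrelevant in laminar flow).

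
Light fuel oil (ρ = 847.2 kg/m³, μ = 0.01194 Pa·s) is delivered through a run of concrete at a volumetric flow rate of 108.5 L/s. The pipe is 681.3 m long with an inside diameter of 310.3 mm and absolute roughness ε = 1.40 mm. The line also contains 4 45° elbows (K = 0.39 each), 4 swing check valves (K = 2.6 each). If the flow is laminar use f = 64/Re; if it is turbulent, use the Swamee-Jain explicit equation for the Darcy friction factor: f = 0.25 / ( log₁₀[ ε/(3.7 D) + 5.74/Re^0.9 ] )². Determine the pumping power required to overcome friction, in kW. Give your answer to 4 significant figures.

Q = 108.5 L/s = 108.5/1000 = 0.1085 m³/s.
Cross-sectional area A = πD²/4 = π(0.3103)²/4 = 0.07562 m²; mean velocity V = Q/A = 0.1085/0.07562 = 1.435 m/s.
Reynolds number Re = ρVD/μ = 847.2 · 1.435 · 0.3103 / 0.0119 = 3.159e+04.
Re > 4000 → turbulent. Relative roughness ε/D = 0.0014/0.3103 = 0.00451. Swamee-Jain: f = 0.25/(log₁₀[0.00451/3.7 + 5.74/3.159e+04^0.9])² = 0.25/(log₁₀[0.00122 + 0.000512])² = 0.25/(-2.762)² = 0.03278.
Total minor-loss coefficient ΣK = 4·0.39 + 4·2.6 = 12.
ΔP = [f·L/D + ΣK]·(ρV²/2) = [0.03278·681.3/0.3103 + 12]·(847.2·1.435²/2) = [71.97 + 12]·872 = 7.319e+04 Pa.
Pumping power P = QΔP = 0.1085·7.319e+04 = 7941.1 W = 7.941 kW.

P ≈ 7.941 kW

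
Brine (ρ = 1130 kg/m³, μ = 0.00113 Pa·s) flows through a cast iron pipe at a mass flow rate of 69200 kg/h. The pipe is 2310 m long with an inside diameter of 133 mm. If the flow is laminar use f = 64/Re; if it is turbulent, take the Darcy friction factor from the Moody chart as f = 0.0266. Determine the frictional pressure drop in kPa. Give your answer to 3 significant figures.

ṁ = 69200 kg/h = 69200/3600 = 19.22 kg/s.
A = πD²/4 = π(0.133)²/4 = 0.01389 m²; mean velocity V = ṁ/(ρA) = 19.22/(1130 · 0.01389) = 1.224 m/s.
Reynolds number Re = ρVD/μ = 1130 · 1.224 · 0.133 / 0.00113 = 1.628e+05.
Re > 4000 → turbulent; use the Moody-chart value f = 0.0266.
Darcy-Weisbach: ΔP = f(L/D)(ρV²/2) = 0.0266·(2310/0.133)·(1130·1.224²/2) = 0.0266·1.737e+04·847.1 = 3.913e+05 Pa.
ΔP = 3.913e+05 Pa = 391 kPa.

ΔP ≈ 391 kPa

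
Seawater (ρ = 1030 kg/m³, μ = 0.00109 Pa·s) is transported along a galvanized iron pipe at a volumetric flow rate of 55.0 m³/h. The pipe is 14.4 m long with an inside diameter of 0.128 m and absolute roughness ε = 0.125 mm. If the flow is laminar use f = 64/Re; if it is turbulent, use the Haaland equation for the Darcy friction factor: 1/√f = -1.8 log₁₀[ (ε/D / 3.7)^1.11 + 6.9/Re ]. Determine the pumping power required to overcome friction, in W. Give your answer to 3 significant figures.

P ≈ 26.5 W

Q = 55.0 m³/h = 55.0/3600 = 0.01528 m³/s.
Cross-sectional area A = πD²/4 = π(0.128)²/4 = 0.01287 m²; mean velocity V = Q/A = 0.01528/0.01287 = 1.187 m/s.
Reynolds number Re = ρVD/μ = 1030 · 1.187 · 0.128 / 0.00109 = 1.436e+05.
Re > 4000 → turbulent. Relative roughness ε/D = 0.000125/0.128 = 0.000977. Haaland: 1/√f = -1.8 log₁₀[(0.000977/3.7)^1.11 + 6.9/1.436e+05] = -1.8 log₁₀[0.000107 + 4.8e-05] = 6.859, so f = 0.02126.
Darcy-Weisbach: ΔP = f(L/D)(ρV²/2) = 0.02126·(14.4/0.128)·(1030·1.187²/2) = 0.02126·112.5·726 = 1736 Pa.
Pumping power P = QΔP = 0.01528·1736 = 26.52 W = 26.5 W.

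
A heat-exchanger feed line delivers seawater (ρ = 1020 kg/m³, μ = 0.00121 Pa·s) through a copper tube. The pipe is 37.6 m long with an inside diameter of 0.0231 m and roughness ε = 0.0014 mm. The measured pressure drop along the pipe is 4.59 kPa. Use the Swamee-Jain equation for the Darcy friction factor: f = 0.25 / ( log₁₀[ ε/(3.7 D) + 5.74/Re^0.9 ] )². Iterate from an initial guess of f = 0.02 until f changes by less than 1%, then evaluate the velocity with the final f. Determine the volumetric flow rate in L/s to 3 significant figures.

Rearranging Darcy-Weisbach: V = √(2·ΔP·D/(f·L·ρ)). With ε/D = 1.4e-06/0.0231 = 6.06e-05, iterate starting from f = 0.02:
  f = 0.02 → V = √(2·4590·0.0231/(0.02·37.6·1020)) = 0.5258 m/s; Re = ρVD/μ = 1.024e+04; f → 0.03088
  f = 0.03088 → V = 0.4231 m/s; Re = 8240; f → 0.03279
  f = 0.03279 → V = 0.4107 m/s; Re = 7997; f → 0.03307
Converged (Δf/f < 1%). With the final f = 0.03307: V = √(2·4590·0.0231/(0.03307·37.6·1020)) = 0.4089 m/s.
Q = V·A = 0.4089·(π/4·0.0231²) = 0.0001714 m³/s = 0.171 L/s.

Q ≈ 0.171 L/s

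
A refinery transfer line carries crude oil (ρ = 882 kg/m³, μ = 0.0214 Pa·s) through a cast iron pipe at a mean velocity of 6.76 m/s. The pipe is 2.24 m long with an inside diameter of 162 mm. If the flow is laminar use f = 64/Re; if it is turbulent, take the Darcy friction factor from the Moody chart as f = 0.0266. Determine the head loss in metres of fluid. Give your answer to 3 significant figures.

h_f ≈ 0.857 m

Reynolds number Re = ρVD/μ = 882 · 6.76 · 0.162 / 0.0214 = 4.514e+04.
Re > 4000 → turbulent; use the Moody-chart value f = 0.0266.
Darcy-Weisbach: ΔP = f(L/D)(ρV²/2) = 0.0266·(2.24/0.162)·(882·6.76²/2) = 0.0266·13.83·2.015e+04 = 7412 Pa.
Head loss h_f = ΔP/(ρg) = 7412/(882·9.81) = 0.857 m.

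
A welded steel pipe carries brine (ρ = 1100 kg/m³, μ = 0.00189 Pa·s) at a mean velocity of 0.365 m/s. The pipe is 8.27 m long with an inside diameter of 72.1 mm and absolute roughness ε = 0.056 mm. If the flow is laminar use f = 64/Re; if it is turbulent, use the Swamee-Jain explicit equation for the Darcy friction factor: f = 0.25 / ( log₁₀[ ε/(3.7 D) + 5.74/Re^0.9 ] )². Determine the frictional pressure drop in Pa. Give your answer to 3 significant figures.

Reynolds number Re = ρVD/μ = 1100 · 0.365 · 0.0721 / 0.00189 = 1.532e+04.
Re > 4000 → turbulent. Relative roughness ε/D = 5.6e-05/0.0721 = 0.000777. Swamee-Jain: f = 0.25/(log₁₀[0.000777/3.7 + 5.74/1.532e+04^0.9])² = 0.25/(log₁₀[0.00021 + 0.000982])² = 0.25/(-2.924)² = 0.02925.
Darcy-Weisbach: ΔP = f(L/D)(ρV²/2) = 0.02925·(8.27/0.0721)·(1100·0.365²/2) = 0.02925·114.7·73.27 = 245.8 Pa.

ΔP ≈ 246 Pa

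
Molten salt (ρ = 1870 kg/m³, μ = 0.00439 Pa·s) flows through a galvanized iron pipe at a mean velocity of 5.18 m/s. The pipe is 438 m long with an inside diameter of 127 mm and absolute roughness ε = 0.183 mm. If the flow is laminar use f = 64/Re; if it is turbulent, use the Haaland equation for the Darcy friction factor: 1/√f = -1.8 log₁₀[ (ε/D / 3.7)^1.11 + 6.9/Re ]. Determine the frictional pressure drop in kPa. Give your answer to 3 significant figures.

ΔP ≈ 1930 kPa

Reynolds number Re = ρVD/μ = 1870 · 5.18 · 0.127 / 0.00439 = 2.802e+05.
Re > 4000 → turbulent. Relative roughness ε/D = 0.000183/0.127 = 0.00144. Haaland: 1/√f = -1.8 log₁₀[(0.00144/3.7)^1.11 + 6.9/2.802e+05] = -1.8 log₁₀[0.000164 + 2.46e-05] = 6.703, so f = 0.02226.
Darcy-Weisbach: ΔP = f(L/D)(ρV²/2) = 0.02226·(438/0.127)·(1870·5.18²/2) = 0.02226·3449·2.509e+04 = 1.926e+06 Pa.
ΔP = 1.926e+06 Pa = 1930 kPa.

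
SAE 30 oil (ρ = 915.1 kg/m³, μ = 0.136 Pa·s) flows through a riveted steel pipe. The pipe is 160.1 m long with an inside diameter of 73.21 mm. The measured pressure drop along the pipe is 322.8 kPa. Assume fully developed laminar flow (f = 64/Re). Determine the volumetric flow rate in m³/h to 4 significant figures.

Q ≈ 37.63 m³/h

For laminar flow, f = 64/Re with Re = ρVD/μ, so Darcy-Weisbach reduces to ΔP = 32μLV/D². Solving for V: V = ΔP·D²/(32μL) = 3.228e+05·(0.07321)²/(32·0.136·160.1) = 2.483 m/s.
Check: Re = ρVD/μ = 915.1·2.483·0.07321/0.136 = 1223 < 2300, so the laminar assumption holds.
Q = V·A = 2.483·(π/4·0.07321²) = 0.01045 m³/s = 37.63 m³/h.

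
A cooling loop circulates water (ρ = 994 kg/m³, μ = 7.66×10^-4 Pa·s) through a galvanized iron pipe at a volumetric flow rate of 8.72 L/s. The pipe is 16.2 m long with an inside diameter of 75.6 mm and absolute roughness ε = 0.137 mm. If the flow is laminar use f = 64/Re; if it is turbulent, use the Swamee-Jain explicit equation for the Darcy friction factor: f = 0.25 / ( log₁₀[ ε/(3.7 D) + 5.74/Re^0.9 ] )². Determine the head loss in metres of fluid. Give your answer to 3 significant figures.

Q = 8.72 L/s = 8.72/1000 = 0.00872 m³/s.
Cross-sectional area A = πD²/4 = π(0.0756)²/4 = 0.004489 m²; mean velocity V = Q/A = 0.00872/0.004489 = 1.943 m/s.
Reynolds number Re = ρVD/μ = 994 · 1.943 · 0.0756 / 0.000766 = 1.906e+05.
Re > 4000 → turbulent. Relative roughness ε/D = 0.000137/0.0756 = 0.00181. Swamee-Jain: f = 0.25/(log₁₀[0.00181/3.7 + 5.74/1.906e+05^0.9])² = 0.25/(log₁₀[0.00049 + 0.000102])² = 0.25/(-3.228)² = 0.02399.
Darcy-Weisbach: ΔP = f(L/D)(ρV²/2) = 0.02399·(16.2/0.0756)·(994·1.943²/2) = 0.02399·214.3·1876 = 9642 Pa.
Head loss h_f = ΔP/(ρg) = 9642/(994·9.81) = 0.989 m.

h_f ≈ 0.989 m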